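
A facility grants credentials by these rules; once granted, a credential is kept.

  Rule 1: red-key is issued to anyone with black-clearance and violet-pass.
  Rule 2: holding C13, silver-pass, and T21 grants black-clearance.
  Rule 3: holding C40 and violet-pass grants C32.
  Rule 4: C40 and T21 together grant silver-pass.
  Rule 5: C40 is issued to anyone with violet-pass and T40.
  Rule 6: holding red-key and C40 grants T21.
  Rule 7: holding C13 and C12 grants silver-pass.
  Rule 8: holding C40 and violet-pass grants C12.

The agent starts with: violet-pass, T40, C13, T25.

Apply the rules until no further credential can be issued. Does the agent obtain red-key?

No

red-key would need black-clearance and violet-pass (Rule 1), but black-clearance is never granted.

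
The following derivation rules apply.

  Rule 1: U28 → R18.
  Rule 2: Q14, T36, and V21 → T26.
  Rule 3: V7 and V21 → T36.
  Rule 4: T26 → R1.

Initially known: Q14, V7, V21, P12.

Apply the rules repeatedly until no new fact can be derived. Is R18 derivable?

R18 would need U28 (Rule 1), but U28 is never established.

No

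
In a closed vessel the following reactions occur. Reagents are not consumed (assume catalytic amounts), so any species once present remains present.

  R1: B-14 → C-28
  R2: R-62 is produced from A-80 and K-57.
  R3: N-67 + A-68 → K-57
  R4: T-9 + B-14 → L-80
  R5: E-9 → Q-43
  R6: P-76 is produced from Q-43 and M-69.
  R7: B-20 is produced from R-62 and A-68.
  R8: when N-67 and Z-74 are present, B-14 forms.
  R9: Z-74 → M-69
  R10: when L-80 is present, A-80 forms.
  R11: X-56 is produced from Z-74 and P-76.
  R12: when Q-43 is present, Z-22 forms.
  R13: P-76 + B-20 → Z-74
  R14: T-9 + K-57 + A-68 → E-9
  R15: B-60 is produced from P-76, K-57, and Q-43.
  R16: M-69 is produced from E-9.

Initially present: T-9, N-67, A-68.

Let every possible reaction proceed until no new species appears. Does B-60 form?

Yes

N-67 and A-68 present → K-57 forms (R3).
T-9, K-57, and A-68 present → E-9 forms (R14).
E-9 present → Q-43 forms (R5).
E-9 present → M-69 forms (R16).
Q-43 and M-69 present → P-76 forms (R6).
P-76, K-57, and Q-43 present → B-60 forms (R15).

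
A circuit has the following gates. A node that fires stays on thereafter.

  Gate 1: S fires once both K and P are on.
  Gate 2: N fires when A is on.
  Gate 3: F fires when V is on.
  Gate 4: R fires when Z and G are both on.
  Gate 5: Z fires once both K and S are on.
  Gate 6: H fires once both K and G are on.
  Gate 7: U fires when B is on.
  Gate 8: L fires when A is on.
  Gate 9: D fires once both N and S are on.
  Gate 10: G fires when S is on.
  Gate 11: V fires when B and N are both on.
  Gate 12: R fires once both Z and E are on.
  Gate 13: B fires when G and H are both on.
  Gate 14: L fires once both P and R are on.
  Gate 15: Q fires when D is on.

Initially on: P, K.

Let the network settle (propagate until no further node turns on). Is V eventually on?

V would need B and N (Gate 11), but N never turns on.

No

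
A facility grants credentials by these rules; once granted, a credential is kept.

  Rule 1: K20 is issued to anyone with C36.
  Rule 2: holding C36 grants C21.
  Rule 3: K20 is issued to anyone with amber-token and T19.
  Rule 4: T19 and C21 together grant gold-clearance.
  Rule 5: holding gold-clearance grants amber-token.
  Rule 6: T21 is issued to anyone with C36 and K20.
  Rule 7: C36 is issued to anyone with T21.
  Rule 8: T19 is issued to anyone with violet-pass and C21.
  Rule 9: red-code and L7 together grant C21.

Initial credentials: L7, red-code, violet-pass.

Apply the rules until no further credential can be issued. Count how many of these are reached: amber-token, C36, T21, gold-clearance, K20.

Holding red-code and L7 grants C21 (Rule 9).
Holding violet-pass and C21 grants T19 (Rule 8).
Holding T19 and C21 grants gold-clearance (Rule 4).
Holding gold-clearance grants amber-token (Rule 5).
Holding amber-token and T19 grants K20 (Rule 3).
amber-token: reached.
C36 would need T21 (Rule 7), but T21 is never granted.
T21 would need C36 and K20 (Rule 6), but C36 is never granted.
gold-clearance: reached.
K20: reached.
Reached: amber-token, gold-clearance, and K20 — 3 of the 5.

3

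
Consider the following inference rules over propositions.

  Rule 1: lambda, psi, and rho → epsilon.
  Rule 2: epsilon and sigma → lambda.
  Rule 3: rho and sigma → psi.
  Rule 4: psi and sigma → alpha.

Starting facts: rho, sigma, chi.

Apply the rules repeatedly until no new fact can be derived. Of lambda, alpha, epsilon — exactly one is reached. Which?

alpha

rho and sigma hold, so psi follows (Rule 3).
psi and sigma hold, so alpha follows (Rule 4).
lambda would need epsilon and sigma (Rule 2), but epsilon is never established. epsilon would need lambda, psi, and rho (Rule 1), but lambda is never established.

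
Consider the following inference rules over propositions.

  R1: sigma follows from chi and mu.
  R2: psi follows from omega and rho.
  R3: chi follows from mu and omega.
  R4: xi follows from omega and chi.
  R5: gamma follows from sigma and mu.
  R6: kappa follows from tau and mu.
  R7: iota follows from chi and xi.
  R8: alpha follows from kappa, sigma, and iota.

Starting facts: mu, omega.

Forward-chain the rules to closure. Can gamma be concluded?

Yes

mu and omega hold, so chi follows (R3).
From chi and mu, R1 gives sigma.
From sigma and mu, R5 gives gamma.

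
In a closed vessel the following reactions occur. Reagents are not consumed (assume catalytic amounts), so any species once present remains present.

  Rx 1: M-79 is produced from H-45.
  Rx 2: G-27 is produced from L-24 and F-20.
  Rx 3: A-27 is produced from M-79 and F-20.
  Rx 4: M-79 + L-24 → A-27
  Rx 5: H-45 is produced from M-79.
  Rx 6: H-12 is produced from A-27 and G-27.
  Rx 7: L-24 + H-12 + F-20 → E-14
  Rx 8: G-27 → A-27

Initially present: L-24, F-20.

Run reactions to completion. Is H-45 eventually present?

H-45 would need M-79 (Rx 5), but M-79 never forms.

No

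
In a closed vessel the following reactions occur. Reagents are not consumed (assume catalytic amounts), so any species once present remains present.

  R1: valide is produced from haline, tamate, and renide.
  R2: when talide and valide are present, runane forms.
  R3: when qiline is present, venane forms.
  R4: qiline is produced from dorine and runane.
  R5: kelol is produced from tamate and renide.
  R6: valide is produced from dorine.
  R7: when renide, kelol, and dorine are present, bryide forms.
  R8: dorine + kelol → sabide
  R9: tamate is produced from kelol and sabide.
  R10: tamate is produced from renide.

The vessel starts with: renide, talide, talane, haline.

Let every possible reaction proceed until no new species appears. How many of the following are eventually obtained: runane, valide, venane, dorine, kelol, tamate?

renide present → tamate forms (R10).
haline, tamate, and renide present → valide forms (R1).
tamate and renide present → kelol forms (R5).
talide and valide present → runane forms (R2).
runane: reached.
valide: reached.
venane would need qiline (R3), but qiline never forms.
No rule produces dorine, and it is not given.
kelol: reached.
tamate: reached.
Reached: runane, valide, kelol, and tamate — 4 of the 6.

4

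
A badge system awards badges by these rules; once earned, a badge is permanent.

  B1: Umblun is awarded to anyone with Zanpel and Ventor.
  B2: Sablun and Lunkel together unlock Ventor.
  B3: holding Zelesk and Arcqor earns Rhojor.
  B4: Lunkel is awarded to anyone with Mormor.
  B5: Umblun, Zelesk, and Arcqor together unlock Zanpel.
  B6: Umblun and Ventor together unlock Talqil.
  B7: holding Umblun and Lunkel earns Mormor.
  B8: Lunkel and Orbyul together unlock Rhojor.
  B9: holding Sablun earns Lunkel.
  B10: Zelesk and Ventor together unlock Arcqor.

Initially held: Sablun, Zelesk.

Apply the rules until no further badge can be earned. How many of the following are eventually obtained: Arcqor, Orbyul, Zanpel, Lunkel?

2

With Sablun, Lunkel is earned (B9).
With Sablun and Lunkel, Ventor is earned (B2).
With Zelesk and Ventor, Arcqor is earned (B10).
Arcqor: reached.
No rule produces Orbyul, and it is not given.
Zanpel would need Umblun, Zelesk, and Arcqor (B5), but Umblun is never earned.
Lunkel: reached.
Reached: Arcqor and Lunkel — 2 of the 4.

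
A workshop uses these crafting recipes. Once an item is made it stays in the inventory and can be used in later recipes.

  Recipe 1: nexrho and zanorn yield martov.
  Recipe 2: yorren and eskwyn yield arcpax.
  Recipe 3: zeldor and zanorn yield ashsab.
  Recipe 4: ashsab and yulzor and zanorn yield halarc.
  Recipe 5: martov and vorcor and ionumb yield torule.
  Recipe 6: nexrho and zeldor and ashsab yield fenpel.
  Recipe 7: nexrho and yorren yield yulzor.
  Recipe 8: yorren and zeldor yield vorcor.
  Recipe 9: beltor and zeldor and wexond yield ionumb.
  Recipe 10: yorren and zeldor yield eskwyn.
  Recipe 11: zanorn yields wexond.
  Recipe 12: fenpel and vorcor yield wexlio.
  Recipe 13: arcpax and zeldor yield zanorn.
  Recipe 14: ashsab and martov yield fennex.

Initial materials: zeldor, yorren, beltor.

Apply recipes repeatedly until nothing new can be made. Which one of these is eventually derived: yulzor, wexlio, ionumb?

Using Recipe 10, yorren and zeldor make eskwyn.
Using Recipe 2, yorren and eskwyn make arcpax.
arcpax and zeldor → zanorn (Recipe 13).
Using Recipe 11, zanorn makes wexond.
beltor and zeldor and wexond → ionumb (Recipe 9).
yulzor would need nexrho and yorren (Recipe 7), but nexrho is never obtained. wexlio would need fenpel and vorcor (Recipe 12), but fenpel is never obtained.

ionumb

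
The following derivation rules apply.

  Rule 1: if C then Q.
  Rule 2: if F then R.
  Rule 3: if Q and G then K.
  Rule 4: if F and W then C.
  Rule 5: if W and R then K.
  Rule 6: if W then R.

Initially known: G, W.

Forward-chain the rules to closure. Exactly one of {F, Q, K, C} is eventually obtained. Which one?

K

From W, Rule 6 gives R.
W and R hold, so K follows (Rule 5).
C would need F and W (Rule 4), but F is never established. No rule produces F, and it is not given. Q would need C (Rule 1), but C is never established.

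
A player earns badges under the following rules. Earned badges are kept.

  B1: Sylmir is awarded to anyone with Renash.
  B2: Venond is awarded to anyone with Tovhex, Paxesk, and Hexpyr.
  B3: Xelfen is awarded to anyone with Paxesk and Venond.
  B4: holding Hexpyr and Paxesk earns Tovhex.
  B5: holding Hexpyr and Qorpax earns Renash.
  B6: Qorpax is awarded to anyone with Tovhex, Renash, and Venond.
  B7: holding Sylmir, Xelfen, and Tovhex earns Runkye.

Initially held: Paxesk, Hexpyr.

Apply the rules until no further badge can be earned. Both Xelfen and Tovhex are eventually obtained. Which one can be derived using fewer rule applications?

Tovhex: With Hexpyr and Paxesk, Tovhex is earned (B4). [1 rule application]
Xelfen: With Hexpyr and Paxesk, Tovhex is earned (B4). With Tovhex, Paxesk, and Hexpyr, Venond is earned (B2). With Paxesk and Venond, Xelfen is earned (B3). [3 rule applications]
Tovhex needs fewer.

Tovhex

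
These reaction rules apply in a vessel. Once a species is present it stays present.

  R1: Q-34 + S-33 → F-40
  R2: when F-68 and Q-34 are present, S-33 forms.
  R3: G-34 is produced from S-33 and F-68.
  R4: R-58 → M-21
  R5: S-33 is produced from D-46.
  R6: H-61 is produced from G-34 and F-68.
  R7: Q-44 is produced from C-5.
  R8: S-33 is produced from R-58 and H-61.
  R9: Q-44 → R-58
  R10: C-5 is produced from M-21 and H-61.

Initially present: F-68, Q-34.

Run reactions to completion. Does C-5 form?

No

C-5 would need M-21 and H-61 (R10), but M-21 never forms.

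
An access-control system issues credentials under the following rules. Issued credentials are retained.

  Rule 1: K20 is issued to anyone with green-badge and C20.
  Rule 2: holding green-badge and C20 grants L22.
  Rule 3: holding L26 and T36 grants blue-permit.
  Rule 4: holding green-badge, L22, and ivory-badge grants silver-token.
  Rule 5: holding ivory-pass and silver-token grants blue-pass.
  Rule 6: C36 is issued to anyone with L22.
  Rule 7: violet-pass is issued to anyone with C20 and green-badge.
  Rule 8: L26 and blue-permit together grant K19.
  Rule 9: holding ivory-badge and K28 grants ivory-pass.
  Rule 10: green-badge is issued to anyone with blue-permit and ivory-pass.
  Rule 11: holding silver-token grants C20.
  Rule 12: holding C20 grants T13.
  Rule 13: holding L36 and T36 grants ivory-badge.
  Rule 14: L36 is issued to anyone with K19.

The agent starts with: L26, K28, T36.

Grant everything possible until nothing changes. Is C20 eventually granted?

C20 would need silver-token (Rule 11), but silver-token is never granted.

No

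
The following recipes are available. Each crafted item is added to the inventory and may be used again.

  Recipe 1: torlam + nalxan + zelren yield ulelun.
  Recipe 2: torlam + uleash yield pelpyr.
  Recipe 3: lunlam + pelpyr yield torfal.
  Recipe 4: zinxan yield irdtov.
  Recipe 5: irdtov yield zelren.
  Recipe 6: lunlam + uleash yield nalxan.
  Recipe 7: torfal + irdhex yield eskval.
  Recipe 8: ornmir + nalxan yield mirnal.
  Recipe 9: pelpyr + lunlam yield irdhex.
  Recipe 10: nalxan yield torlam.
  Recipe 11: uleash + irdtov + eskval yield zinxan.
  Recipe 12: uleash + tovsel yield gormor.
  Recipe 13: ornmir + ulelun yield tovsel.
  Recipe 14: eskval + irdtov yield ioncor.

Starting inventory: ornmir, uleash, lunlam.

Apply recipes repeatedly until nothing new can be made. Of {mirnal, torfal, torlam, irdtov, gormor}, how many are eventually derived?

Using Recipe 6, lunlam and uleash make nalxan.
Using Recipe 8, ornmir and nalxan make mirnal.
nalxan → torlam (Recipe 10).
Using Recipe 2, torlam and uleash make pelpyr.
lunlam + pelpyr → torfal (Recipe 3).
mirnal: reached.
torfal: reached.
torlam: reached.
irdtov would need zinxan (Recipe 4), but zinxan is never obtained.
gormor would need uleash and tovsel (Recipe 12), but tovsel is never obtained.
Reached: mirnal, torfal, and torlam — 3 of the 5.

3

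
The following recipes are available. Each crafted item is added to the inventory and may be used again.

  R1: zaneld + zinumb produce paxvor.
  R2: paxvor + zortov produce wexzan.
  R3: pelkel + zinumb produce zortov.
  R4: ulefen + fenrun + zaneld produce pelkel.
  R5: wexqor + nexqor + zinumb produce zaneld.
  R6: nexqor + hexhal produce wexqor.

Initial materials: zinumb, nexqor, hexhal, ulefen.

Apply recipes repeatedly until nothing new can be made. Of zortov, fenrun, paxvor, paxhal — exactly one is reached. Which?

nexqor + hexhal → wexqor (R6).
Using R5, wexqor, nexqor, and zinumb make zaneld.
Using R1, zaneld and zinumb make paxvor.
No rule produces fenrun, and it is not given. No rule produces paxhal, and it is not given. zortov would need pelkel and zinumb (R3), but pelkel is never obtained.

paxvor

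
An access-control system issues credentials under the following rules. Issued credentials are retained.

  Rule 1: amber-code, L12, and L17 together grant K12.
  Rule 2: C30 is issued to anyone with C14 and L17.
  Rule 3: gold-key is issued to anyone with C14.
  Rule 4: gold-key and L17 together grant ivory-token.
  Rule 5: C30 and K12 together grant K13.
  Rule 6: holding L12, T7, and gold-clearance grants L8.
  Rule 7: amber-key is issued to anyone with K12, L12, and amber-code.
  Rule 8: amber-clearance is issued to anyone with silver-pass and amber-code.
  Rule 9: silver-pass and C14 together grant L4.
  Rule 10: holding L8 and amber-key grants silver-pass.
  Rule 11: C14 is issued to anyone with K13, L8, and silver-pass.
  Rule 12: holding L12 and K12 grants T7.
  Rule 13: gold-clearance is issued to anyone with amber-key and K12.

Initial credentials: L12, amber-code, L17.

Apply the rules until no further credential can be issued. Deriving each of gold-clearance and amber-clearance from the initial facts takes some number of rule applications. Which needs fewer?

gold-clearance

gold-clearance: Holding amber-code, L12, and L17 grants K12 (Rule 1). Holding K12, L12, and amber-code grants amber-key (Rule 7). Holding amber-key and K12 grants gold-clearance (Rule 13). [3 rule applications]
amber-clearance: Holding amber-code, L12, and L17 grants K12 (Rule 1). Holding K12, L12, and amber-code grants amber-key (Rule 7). Holding L12 and K12 grants T7 (Rule 12). Holding amber-key and K12 grants gold-clearance (Rule 13). Holding L12, T7, and gold-clearance grants L8 (Rule 6). Holding L8 and amber-key grants silver-pass (Rule 10). Holding silver-pass and amber-code grants amber-clearance (Rule 8). [7 rule applications]
gold-clearance needs fewer.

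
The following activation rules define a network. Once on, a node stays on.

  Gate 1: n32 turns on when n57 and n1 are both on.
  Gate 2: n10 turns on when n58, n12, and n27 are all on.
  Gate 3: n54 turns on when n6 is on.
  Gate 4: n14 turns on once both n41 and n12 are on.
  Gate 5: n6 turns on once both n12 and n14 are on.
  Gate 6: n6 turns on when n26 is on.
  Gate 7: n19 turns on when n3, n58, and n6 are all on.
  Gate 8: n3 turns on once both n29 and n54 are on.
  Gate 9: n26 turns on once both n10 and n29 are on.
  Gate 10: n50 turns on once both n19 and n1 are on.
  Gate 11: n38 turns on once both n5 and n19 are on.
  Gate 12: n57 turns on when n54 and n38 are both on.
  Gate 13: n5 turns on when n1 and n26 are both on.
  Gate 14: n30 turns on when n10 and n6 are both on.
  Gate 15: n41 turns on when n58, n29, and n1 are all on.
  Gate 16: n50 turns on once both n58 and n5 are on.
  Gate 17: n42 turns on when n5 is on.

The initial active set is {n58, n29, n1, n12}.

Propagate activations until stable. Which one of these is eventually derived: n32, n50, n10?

n50

Gate 15: n58, n29, and n1 on → n41 on.
n41 and n12 are on, so n14 turns on (Gate 4).
Gate 5: n12 and n14 on → n6 on.
n6 is on, so n54 turns on (Gate 3).
Gate 8: n29 and n54 on → n3 on.
n3, n58, and n6 are on, so n19 turns on (Gate 7).
n19 and n1 are on, so n50 turns on (Gate 10).
n10 would need n58, n12, and n27 (Gate 2), but n27 never turns on. n32 would need n57 and n1 (Gate 1), but n57 never turns on.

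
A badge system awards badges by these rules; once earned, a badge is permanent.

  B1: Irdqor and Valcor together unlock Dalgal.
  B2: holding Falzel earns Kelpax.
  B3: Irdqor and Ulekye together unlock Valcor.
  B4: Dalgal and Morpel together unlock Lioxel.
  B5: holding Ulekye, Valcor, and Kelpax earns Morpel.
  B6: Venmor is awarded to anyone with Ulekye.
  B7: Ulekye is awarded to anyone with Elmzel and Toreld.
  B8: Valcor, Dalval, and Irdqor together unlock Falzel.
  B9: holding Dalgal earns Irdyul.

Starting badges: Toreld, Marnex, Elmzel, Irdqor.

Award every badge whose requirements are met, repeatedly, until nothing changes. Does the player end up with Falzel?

No

Falzel would need Valcor, Dalval, and Irdqor (B8), but Dalval is never earned.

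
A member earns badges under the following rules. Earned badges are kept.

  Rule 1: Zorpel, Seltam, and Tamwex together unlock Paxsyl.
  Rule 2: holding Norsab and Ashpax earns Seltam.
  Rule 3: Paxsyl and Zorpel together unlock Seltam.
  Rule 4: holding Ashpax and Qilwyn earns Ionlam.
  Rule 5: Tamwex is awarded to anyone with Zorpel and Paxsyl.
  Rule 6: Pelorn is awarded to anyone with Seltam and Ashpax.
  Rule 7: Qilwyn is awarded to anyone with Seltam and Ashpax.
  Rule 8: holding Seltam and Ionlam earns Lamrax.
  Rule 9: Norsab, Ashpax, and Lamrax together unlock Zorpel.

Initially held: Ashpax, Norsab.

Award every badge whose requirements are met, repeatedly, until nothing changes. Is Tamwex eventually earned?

No

Tamwex would need Zorpel and Paxsyl (Rule 5), but Paxsyl is never earned.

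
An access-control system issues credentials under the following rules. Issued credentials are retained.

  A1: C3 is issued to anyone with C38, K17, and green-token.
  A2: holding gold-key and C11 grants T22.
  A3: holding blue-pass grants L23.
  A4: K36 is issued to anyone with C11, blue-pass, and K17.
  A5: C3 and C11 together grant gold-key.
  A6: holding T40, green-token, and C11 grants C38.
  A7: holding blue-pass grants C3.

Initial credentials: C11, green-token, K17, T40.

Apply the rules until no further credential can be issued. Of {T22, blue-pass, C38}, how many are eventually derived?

2

Holding T40, green-token, and C11 grants C38 (A6).
Holding C38, K17, and green-token grants C3 (A1).
Holding C3 and C11 grants gold-key (A5).
Holding gold-key and C11 grants T22 (A2).
T22: reached.
No rule produces blue-pass, and it is not given.
C38: reached.
Reached: T22 and C38 — 2 of the 3.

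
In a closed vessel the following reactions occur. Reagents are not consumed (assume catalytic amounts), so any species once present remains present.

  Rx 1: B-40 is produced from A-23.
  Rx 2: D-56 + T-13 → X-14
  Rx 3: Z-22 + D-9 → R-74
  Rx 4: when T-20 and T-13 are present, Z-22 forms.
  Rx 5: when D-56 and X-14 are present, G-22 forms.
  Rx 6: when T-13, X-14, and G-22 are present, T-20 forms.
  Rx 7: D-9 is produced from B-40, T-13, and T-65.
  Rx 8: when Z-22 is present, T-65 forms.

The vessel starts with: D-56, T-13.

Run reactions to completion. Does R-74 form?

R-74 would need Z-22 and D-9 (Rx 3), but D-9 never forms.

No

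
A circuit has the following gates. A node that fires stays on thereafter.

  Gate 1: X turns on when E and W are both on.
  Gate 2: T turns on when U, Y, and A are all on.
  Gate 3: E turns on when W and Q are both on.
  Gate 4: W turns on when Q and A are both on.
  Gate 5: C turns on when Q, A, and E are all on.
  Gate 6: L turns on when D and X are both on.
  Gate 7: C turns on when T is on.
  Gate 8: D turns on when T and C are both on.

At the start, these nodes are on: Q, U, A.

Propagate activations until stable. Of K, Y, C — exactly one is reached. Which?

C

Gate 4: Q and A on → W on.
Gate 3: W and Q on → E on.
Q, A, and E are on, so C turns on (Gate 5).
No rule produces K, and it is not given. No rule produces Y, and it is not given.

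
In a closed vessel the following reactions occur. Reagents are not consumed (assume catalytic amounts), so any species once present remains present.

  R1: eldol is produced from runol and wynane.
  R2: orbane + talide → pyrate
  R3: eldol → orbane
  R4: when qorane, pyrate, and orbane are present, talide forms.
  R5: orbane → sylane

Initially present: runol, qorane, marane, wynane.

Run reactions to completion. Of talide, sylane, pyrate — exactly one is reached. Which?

runol and wynane present → eldol forms (R1).
eldol present → orbane forms (R3).
orbane present → sylane forms (R5).
pyrate would need orbane and talide (R2), but talide never forms. talide would need qorane, pyrate, and orbane (R4), but pyrate never forms.

sylane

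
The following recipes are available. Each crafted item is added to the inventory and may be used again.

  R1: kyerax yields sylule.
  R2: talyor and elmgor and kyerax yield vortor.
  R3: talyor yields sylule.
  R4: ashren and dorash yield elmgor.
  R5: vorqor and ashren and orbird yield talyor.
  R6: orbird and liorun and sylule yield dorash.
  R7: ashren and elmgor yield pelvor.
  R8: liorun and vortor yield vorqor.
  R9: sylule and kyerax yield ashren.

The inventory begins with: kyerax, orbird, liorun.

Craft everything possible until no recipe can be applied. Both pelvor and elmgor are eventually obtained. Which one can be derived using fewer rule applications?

elmgor

elmgor: kyerax → sylule (R1). Using R6, orbird, liorun, and sylule make dorash. sylule and kyerax → ashren (R9). Using R4, ashren and dorash make elmgor. [4 rule applications]
pelvor: Using R1, kyerax makes sylule. Using R6, orbird, liorun, and sylule make dorash. Using R9, sylule and kyerax make ashren. Using R4, ashren and dorash make elmgor. ashren and elmgor → pelvor (R7). [5 rule applications]
elmgor needs fewer.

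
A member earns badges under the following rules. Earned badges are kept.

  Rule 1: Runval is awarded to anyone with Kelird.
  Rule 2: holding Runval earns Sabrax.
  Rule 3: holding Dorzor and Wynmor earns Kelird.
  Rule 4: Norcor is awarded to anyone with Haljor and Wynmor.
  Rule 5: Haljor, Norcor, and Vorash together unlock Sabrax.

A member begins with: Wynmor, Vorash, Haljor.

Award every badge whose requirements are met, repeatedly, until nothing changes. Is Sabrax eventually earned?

With Haljor and Wynmor, Norcor is earned (Rule 4).
With Haljor, Norcor, and Vorash, Sabrax is earned (Rule 5).

Yes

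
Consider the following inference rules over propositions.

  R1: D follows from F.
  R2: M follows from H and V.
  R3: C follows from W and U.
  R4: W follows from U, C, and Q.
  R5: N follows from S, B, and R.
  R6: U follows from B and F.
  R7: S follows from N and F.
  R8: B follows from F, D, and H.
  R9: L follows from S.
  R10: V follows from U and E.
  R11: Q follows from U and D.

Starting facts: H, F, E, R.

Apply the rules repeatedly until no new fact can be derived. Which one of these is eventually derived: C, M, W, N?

F holds, so D follows (R1).
From F, D, and H, R8 gives B.
B and F hold, so U follows (R6).
From U and E, R10 gives V.
From H and V, R2 gives M.
C would need W and U (R3), but W is never established. N would need S, B, and R (R5), but S is never established. W would need U, C, and Q (R4), but C is never established.

M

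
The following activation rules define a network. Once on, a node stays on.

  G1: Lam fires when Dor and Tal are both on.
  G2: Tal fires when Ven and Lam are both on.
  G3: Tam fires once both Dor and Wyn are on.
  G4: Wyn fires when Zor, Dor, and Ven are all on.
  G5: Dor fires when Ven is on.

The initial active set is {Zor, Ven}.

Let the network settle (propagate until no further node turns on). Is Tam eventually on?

Ven is on, so Dor fires (G5).
G4: Zor, Dor, and Ven on → Wyn on.
Dor and Wyn are on, so Tam fires (G3).

Yes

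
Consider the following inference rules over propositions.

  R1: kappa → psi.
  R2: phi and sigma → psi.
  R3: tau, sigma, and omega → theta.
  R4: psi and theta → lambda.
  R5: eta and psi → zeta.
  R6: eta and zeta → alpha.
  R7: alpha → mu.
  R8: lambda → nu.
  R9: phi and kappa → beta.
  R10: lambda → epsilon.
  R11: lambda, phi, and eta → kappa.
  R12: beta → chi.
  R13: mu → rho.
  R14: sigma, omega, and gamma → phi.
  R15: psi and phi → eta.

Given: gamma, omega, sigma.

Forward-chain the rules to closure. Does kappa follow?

kappa would need lambda, phi, and eta (R11), but lambda is never established.

No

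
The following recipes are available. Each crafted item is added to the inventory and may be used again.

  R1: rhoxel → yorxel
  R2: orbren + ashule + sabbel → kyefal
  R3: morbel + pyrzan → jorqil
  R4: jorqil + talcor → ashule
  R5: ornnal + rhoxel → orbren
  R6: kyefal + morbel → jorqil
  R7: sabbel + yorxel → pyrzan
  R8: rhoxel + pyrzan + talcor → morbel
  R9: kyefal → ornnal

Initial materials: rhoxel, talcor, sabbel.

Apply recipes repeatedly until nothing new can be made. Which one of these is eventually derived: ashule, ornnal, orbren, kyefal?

Using R1, rhoxel makes yorxel.
Using R7, sabbel and yorxel make pyrzan.
Using R8, rhoxel, pyrzan, and talcor make morbel.
Using R3, morbel and pyrzan make jorqil.
jorqil + talcor → ashule (R4).
orbren would need ornnal and rhoxel (R5), but ornnal is never obtained. ornnal would need kyefal (R9), but kyefal is never obtained. kyefal would need orbren, ashule, and sabbel (R2), but orbren is never obtained.

ashule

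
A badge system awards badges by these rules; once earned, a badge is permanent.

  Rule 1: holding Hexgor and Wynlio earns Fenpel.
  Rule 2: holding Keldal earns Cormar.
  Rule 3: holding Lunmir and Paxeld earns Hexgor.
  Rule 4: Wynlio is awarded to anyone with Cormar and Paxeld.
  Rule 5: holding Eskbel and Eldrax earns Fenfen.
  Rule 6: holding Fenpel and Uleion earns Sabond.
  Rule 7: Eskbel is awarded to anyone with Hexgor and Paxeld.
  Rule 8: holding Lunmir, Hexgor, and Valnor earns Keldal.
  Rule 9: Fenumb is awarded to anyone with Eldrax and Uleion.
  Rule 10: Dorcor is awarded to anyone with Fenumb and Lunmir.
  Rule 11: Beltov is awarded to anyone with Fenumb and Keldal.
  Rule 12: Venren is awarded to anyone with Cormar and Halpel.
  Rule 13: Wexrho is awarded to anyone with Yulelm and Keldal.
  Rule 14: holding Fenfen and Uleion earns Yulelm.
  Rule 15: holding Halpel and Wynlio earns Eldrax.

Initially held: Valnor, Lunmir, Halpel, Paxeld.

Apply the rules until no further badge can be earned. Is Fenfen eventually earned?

With Lunmir and Paxeld, Hexgor is earned (Rule 3).
With Lunmir, Hexgor, and Valnor, Keldal is earned (Rule 8).
With Hexgor and Paxeld, Eskbel is earned (Rule 7).
With Keldal, Cormar is earned (Rule 2).
With Cormar and Paxeld, Wynlio is earned (Rule 4).
With Halpel and Wynlio, Eldrax is earned (Rule 15).
With Eskbel and Eldrax, Fenfen is earned (Rule 5).

Yes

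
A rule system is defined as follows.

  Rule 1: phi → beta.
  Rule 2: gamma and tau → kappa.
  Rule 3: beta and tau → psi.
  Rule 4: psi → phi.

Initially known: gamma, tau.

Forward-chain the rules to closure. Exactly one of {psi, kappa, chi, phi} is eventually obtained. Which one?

From gamma and tau, Rule 2 gives kappa.
No rule produces chi, and it is not given. psi would need beta and tau (Rule 3), but beta is never established. phi would need psi (Rule 4), but psi is never established.

kappa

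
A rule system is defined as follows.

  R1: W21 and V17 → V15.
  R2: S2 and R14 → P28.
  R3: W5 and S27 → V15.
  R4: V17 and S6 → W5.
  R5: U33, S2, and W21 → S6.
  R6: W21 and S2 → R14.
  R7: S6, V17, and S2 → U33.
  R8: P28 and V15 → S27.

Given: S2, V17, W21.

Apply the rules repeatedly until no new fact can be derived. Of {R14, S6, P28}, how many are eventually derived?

From W21 and S2, R6 gives R14.
From S2 and R14, R2 gives P28.
R14: reached.
S6 would need U33, S2, and W21 (R5), but U33 is never established.
P28: reached.
Reached: R14 and P28 — 2 of the 3.

2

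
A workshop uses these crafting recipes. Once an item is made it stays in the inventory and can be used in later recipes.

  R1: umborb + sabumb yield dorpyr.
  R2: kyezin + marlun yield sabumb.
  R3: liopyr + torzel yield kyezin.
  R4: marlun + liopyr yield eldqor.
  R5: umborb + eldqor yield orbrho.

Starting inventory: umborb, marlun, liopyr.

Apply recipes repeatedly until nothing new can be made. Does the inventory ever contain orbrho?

marlun + liopyr → eldqor (R4).
umborb + eldqor → orbrho (R5).

Yes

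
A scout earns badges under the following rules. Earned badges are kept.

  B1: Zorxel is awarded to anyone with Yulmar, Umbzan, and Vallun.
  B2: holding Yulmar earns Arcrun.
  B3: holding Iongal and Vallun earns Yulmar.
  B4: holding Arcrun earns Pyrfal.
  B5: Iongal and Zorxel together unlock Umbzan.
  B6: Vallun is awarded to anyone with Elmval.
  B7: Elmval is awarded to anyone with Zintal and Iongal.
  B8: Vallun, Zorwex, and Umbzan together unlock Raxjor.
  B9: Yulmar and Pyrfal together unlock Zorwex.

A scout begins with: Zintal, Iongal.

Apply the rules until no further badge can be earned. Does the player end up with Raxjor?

Raxjor would need Vallun, Zorwex, and Umbzan (B8), but Umbzan is never earned.

No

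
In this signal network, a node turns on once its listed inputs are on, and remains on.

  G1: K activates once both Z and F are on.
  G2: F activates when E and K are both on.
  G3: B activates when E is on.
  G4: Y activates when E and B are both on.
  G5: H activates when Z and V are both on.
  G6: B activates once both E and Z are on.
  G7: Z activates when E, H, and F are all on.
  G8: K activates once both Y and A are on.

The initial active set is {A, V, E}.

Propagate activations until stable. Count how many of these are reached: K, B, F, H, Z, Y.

G3: E on → B on.
E and B are on, so Y activates (G4).
G8: Y and A on → K on.
G2: E and K on → F on.
K: reached.
B: reached.
F: reached.
H would need Z and V (G5), but Z never turns on.
Z would need E, H, and F (G7), but H never turns on.
Y: reached.
Reached: K, B, F, and Y — 4 of the 6.

4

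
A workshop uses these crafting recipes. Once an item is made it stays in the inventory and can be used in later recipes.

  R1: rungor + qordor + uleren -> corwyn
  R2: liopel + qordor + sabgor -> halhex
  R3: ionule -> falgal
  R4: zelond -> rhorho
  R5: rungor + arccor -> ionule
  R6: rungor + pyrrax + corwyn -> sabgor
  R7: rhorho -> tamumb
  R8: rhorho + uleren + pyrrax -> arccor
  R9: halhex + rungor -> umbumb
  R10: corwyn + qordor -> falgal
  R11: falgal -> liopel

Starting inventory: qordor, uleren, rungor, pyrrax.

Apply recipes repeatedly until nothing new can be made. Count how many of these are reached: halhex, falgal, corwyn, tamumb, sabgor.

4

rungor + qordor + uleren -> corwyn (R1).
rungor + pyrrax + corwyn -> sabgor (R6).
Using R10, corwyn and qordor make falgal.
Using R11, falgal makes liopel.
liopel + qordor + sabgor -> halhex (R2).
halhex: reached.
falgal: reached.
corwyn: reached.
tamumb would need rhorho (R7), but rhorho is never obtained.
sabgor: reached.
Reached: halhex, falgal, corwyn, and sabgor — 4 of the 5.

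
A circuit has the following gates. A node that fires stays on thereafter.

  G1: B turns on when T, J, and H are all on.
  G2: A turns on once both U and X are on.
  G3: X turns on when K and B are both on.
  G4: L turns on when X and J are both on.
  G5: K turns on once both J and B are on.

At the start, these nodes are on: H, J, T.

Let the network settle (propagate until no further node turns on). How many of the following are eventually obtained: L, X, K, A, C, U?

T, J, and H are on, so B turns on (G1).
G5: J and B on → K on.
K and B are on, so X turns on (G3).
X and J are on, so L turns on (G4).
L: reached.
X: reached.
K: reached.
A would need U and X (G2), but U never turns on.
No rule produces C, and it is not given.
No rule produces U, and it is not given.
Reached: L, X, and K — 3 of the 6.

3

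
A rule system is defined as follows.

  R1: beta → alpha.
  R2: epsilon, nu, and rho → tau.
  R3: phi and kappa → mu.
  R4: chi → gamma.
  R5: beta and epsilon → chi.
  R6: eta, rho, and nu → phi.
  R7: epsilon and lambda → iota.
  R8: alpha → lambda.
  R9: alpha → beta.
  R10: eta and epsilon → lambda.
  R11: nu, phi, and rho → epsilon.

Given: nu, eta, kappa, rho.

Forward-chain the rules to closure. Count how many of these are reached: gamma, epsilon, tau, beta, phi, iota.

4

eta, rho, and nu hold, so phi follows (R6).
nu, phi, and rho hold, so epsilon follows (R11).
From eta and epsilon, R10 gives lambda.
From epsilon, nu, and rho, R2 gives tau.
epsilon and lambda hold, so iota follows (R7).
gamma would need chi (R4), but chi is never established.
epsilon: reached.
tau: reached.
beta would need alpha (R9), but alpha is never established.
phi: reached.
iota: reached.
Reached: epsilon, tau, phi, and iota — 4 of the 6.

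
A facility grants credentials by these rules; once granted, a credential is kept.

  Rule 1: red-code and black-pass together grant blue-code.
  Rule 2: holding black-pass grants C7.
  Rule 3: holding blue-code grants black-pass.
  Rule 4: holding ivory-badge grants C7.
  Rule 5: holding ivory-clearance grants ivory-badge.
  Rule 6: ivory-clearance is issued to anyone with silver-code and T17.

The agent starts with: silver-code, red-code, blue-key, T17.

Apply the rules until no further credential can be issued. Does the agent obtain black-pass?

No

black-pass would need blue-code (Rule 3), but blue-code is never granted.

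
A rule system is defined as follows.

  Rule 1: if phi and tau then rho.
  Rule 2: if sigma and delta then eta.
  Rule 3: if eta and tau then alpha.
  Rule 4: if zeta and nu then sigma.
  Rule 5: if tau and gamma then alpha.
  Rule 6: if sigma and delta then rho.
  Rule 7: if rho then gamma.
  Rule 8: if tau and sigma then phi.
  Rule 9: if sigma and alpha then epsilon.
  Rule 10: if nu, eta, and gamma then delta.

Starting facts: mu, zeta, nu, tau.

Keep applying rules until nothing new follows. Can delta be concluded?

delta would need nu, eta, and gamma (Rule 10), but eta is never established.

No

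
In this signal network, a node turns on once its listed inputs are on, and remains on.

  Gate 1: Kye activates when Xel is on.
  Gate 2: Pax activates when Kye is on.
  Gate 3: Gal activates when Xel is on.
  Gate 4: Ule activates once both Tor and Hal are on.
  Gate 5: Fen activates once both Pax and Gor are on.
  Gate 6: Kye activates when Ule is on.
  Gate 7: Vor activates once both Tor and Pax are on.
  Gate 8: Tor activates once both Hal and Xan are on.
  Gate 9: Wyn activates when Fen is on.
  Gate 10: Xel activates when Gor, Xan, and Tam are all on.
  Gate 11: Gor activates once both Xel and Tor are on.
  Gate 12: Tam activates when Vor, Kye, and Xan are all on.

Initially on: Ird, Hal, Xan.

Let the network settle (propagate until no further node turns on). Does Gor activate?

Gor would need Xel and Tor (Gate 11), but Xel never turns on.

No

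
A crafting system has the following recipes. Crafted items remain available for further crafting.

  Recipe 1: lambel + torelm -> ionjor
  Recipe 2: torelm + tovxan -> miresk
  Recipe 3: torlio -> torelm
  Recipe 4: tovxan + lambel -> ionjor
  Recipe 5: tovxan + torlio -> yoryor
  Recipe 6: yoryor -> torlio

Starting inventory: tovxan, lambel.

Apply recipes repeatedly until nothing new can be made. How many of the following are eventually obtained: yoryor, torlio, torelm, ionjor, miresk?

tovxan + lambel -> ionjor (Recipe 4).
yoryor would need tovxan and torlio (Recipe 5), but torlio is never obtained.
torlio would need yoryor (Recipe 6), but yoryor is never obtained.
torelm would need torlio (Recipe 3), but torlio is never obtained.
ionjor: reached.
miresk would need torelm and tovxan (Recipe 2), but torelm is never obtained.
Reached: ionjor — 1 of the 5.

1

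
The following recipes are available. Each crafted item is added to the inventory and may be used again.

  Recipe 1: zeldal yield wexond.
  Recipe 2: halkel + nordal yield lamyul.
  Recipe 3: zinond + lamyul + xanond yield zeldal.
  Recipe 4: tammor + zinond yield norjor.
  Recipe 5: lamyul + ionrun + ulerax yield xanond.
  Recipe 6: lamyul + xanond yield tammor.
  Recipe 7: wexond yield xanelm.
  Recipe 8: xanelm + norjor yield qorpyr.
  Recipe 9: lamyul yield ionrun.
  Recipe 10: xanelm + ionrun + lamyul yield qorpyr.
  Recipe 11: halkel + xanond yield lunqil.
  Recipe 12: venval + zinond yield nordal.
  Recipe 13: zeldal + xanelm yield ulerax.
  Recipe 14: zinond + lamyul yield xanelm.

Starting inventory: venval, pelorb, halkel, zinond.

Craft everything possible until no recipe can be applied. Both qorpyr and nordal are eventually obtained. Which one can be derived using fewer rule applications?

nordal: Using Recipe 12, venval and zinond make nordal. [1 rule application]
qorpyr: venval + zinond → nordal (Recipe 12). halkel + nordal → lamyul (Recipe 2). Using Recipe 9, lamyul makes ionrun. zinond + lamyul → xanelm (Recipe 14). xanelm + ionrun + lamyul → qorpyr (Recipe 10). [5 rule applications]
nordal needs fewer.

nordal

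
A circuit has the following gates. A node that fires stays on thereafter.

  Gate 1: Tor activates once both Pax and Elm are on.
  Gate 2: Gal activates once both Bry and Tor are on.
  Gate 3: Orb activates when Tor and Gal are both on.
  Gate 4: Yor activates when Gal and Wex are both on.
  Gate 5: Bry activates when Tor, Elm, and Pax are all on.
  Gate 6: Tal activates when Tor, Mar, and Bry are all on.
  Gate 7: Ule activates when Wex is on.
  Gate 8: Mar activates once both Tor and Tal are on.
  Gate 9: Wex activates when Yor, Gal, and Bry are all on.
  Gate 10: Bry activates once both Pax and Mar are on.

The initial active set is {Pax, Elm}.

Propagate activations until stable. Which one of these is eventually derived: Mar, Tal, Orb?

Orb

Gate 1: Pax and Elm on → Tor on.
Tor, Elm, and Pax are on, so Bry activates (Gate 5).
Bry and Tor are on, so Gal activates (Gate 2).
Gate 3: Tor and Gal on → Orb on.
Mar would need Tor and Tal (Gate 8), but Tal never turns on. Tal would need Tor, Mar, and Bry (Gate 6), but Mar never turns on.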